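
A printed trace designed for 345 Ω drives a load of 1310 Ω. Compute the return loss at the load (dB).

Γ = (1310 − 345)/(1310 + 345) = 0.583
RL = −20·log₁₀|Γ| = −20·log₁₀(0.583)

RL ≈ 4.69 dB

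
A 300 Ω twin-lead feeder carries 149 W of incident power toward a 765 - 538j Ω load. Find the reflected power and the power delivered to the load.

|Γ| = |(465 − j538)/(1065 − j538)| = 0.596
|Γ|² = 0.355
P_refl = |Γ|²·P_inc = 52.9 W, P_del = (1 − |Γ|²)·P_inc = 96.1 W

P_reflected ≈ 52.9 W; P_delivered ≈ 96.1 W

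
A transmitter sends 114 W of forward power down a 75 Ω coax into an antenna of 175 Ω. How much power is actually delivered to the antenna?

Γ = (175 − 75)/(175 + 75) = 0.4
|Γ|² = 0.16
P_refl = |Γ|²·P_inc = 18.2 W, P_del = (1 − |Γ|²)·P_inc = 95.8 W

P_delivered ≈ 95.8 W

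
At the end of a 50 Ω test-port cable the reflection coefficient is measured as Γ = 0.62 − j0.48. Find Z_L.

Z_L = Z_0·(1 + Γ)/(1 − Γ) = 50·(1.62 − j0.48)/(0.38 + j0.48)

Z_L ≈ 51.4 − j128 Ω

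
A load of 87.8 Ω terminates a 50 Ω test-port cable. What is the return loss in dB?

RL ≈ 11.2 dB

Γ = (87.8 − 50)/(87.8 + 50) = 0.274
RL = −20·log₁₀|Γ| = −20·log₁₀(0.274)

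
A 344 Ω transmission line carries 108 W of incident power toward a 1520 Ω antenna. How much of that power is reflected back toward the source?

Γ = (1520 − 344)/(1520 + 344) = 0.631
|Γ|² = 0.398
P_refl = |Γ|²·P_inc = 43 W, P_del = (1 − |Γ|²)·P_inc = 65 W

P_reflected ≈ 43 W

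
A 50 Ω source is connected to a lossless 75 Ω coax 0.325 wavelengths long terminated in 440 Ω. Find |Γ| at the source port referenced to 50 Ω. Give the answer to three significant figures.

βl = 2π × 0.325 = 117°
tan(βl) = -1.96
Z_in = Z_0·(Z_L + jZ_0·tanβl)/(Z_0 + jZ_L·tanβl) = 16 + j36.8 Ω
Γ_s = (Z_in − Z_s)/(Z_in + Z_s) = (-34 + j36.8)/(66 + j36.8), |Γ_s| = 0.663

|Γ| ≈ 0.663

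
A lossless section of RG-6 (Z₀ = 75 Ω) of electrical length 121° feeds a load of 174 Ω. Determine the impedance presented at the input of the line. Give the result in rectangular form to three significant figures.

tan(βl) = tan(121°) = -1.66
Z_in = Z_0·(Z_L + jZ_0·tanβl)/(Z_0 + jZ_L·tanβl)
     = 75·(174 − j125)/(75 − j290)

Z_in ≈ 41.2 + j34.4 Ω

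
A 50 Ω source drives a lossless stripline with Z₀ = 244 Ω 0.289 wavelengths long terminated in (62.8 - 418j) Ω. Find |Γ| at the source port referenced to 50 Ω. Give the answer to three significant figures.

|Γ| ≈ 0.949

βl = 2π × 0.289 = 104°
tan(βl) = -4
Z_in = Z_0·(Z_L + jZ_0·tanβl)/(Z_0 + jZ_L·tanβl) = 30.2 + j233 Ω
Γ_s = (Z_in − Z_s)/(Z_in + Z_s) = (-19.8 + j233)/(80.2 + j233), |Γ_s| = 0.949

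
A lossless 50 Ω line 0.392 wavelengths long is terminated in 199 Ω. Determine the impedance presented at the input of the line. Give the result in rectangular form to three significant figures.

βl = 2π × 0.392 = 141°
tan(βl) = tan(141°) = -0.806
Z_in = Z_0·(Z_L + jZ_0·tanβl)/(Z_0 + jZ_L·tanβl)
     = 50·(199 − j40.3)/(50 − j160)

Z_in ≈ 29.1 + j53 Ω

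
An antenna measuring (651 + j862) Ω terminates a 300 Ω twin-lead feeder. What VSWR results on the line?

Γ = (Z_L − Z_0)/(Z_L + Z_0) = (351 + j862)/(951 + j862)
|Γ| = 931/1280 = 0.725
VSWR = (1 + |Γ|)/(1 − |Γ|) = 1.73/0.275

VSWR ≈ 6.28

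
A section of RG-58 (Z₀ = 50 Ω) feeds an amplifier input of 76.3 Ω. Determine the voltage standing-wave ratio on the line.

VSWR ≈ 1.53

For a purely resistive load, VSWR = R_L/Z_0 or Z_0/R_L (whichever > 1) = 76.3/50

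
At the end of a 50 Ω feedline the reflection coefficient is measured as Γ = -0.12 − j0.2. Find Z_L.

Z_L ≈ 36.5 − j15.5 Ω

Z_L = Z_0·(1 + Γ)/(1 − Γ) = 50·(0.88 − j0.2)/(1.12 + j0.2)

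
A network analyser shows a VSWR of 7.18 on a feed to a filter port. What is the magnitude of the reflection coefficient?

|Γ| ≈ 0.756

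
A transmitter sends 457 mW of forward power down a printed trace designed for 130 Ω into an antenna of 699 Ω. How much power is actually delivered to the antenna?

Γ = (699 − 130)/(699 + 130) = 0.686
|Γ|² = 0.471
P_refl = |Γ|²·P_inc = 215 mW, P_del = (1 − |Γ|²)·P_inc = 242 mW

P_delivered ≈ 242 mW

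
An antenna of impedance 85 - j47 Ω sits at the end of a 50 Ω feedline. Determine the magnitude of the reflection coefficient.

|Γ| ≈ 0.41

Γ = (Z_L − Z_0)/(Z_L + Z_0) = (35 − j47)/(135 − j47)
|Γ| = 58.6/143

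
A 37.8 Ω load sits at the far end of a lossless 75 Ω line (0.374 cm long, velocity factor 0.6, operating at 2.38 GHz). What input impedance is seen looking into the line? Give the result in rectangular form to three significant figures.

Z_in ≈ 40.6 + j17.5 Ω

λ = v/f = 0.6·c / 2.38 GHz = 0.0756 m
βl = 2π·l/λ = 2π × 0.0495 = 17.8°
tan(βl) = tan(17.8°) = 0.321
Z_in = Z_0·(Z_L + jZ_0·tanβl)/(Z_0 + jZ_L·tanβl)
     = 75·(37.8 + j24.1)/(75 + j12.1)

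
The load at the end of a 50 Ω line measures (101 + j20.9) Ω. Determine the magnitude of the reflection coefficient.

Γ = (Z_L − Z_0)/(Z_L + Z_0) = (51 + j20.9)/(151 + j20.9)
|Γ| = 55.1/152

|Γ| ≈ 0.362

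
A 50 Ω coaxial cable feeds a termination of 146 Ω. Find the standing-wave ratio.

VSWR ≈ 2.92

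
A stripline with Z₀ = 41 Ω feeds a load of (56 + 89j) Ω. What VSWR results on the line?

VSWR ≈ 5.36

Γ = (Z_L − Z_0)/(Z_L + Z_0) = (15 + j89)/(97 + j89)
|Γ| = 90.3/132 = 0.686
VSWR = (1 + |Γ|)/(1 − |Γ|) = 1.69/0.314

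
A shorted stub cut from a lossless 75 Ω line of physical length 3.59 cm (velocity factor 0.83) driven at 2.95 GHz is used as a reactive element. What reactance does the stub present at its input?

λ = v/f = 0.83·c / 2.95 GHz = 0.0844 m
βl = 2π·l/λ = 2π × 0.425 = 153°
tan(βl) = -0.507
For a shorted stub, Z_in = jZ_0·tan(βl)

X_in ≈ -38 Ω (capacitive)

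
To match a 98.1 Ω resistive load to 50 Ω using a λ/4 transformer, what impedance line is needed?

Z_qwt ≈ 70 Ω

Z_qwt = √(Z_0·R_L) = √(50 × 98.1) = √4905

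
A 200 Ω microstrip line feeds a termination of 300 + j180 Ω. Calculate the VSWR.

Γ = (Z_L − Z_0)/(Z_L + Z_0) = (100 + j180)/(500 + j180)
|Γ| = 206/531 = 0.387
VSWR = (1 + |Γ|)/(1 − |Γ|) = 1.39/0.613

VSWR ≈ 2.27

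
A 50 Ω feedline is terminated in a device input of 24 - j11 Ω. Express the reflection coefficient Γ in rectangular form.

Γ = (Z_L − Z_0)/(Z_L + Z_0) = (-26 − j11)/(74 − j11)

Γ ≈ -0.322 − j0.197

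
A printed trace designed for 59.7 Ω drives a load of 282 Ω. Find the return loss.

RL ≈ 3.73 dB

Γ = (282 − 59.7)/(282 + 59.7) = 0.651
RL = −20·log₁₀|Γ| = −20·log₁₀(0.651)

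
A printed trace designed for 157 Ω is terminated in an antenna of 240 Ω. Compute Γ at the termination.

Γ = 0.209

Γ = (Z_L − Z_0)/(Z_L + Z_0) = (240 − 157)/(240 + 157) = 83/397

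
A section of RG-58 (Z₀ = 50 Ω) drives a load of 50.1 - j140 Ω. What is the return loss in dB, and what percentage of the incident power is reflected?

Γ = (0.1 − j140)/(100.1 − j140), |Γ| = 0.813
RL = −20·log₁₀(0.813) = 1.79 dB
P_refl/P_inc = |Γ|² = 0.662

RL ≈ 1.79 dB; 66.2% of incident power reflected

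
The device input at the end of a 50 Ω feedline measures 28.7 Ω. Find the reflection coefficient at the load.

Γ = (Z_L − Z_0)/(Z_L + Z_0) = (28.7 − 50)/(28.7 + 50) = -21.3/78.7

Γ = -0.271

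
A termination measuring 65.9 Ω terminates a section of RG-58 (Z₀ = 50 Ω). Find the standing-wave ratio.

Γ = (65.9 − 50)/(65.9 + 50) = 0.137
VSWR = (1 + 0.137)/(1 − 0.137)

VSWR ≈ 1.32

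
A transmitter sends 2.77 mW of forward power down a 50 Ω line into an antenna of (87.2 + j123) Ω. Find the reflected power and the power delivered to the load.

P_reflected ≈ 1.35 mW; P_delivered ≈ 1.42 mW

|Γ| = |(37.2 + j123)/(137.2 + j123)| = 0.697
|Γ|² = 0.486
P_refl = |Γ|²·P_inc = 1.35 mW, P_del = (1 − |Γ|²)·P_inc = 1.42 mW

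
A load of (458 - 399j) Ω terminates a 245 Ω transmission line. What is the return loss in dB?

Γ = (213 − j399)/(703 − j399), |Γ| = 0.56
RL = −20·log₁₀|Γ| = −20·log₁₀(0.56)

RL ≈ 5.04 dB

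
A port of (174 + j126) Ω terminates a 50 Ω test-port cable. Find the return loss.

RL ≈ 3.25 dB

Γ = (124 + j126)/(224 + j126), |Γ| = 0.688
RL = −20·log₁₀|Γ| = −20·log₁₀(0.688)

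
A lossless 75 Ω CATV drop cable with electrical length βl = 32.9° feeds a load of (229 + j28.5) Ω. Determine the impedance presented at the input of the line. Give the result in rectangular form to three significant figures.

tan(βl) = tan(32.9°) = 0.647
Z_in = Z_0·(Z_L + jZ_0·tanβl)/(Z_0 + jZ_L·tanβl)
     = 75·(229 + j77)/(56.6 + j148)

Z_in ≈ 72.7 − j88.2 Ω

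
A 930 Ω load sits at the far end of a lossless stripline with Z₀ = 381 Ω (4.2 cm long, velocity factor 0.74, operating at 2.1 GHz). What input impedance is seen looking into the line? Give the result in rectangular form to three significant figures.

λ = v/f = 0.74·c / 2.1 GHz = 0.106 m
βl = 2π·l/λ = 2π × 0.397 = 143°
tan(βl) = tan(143°) = -0.753
Z_in = Z_0·(Z_L + jZ_0·tanβl)/(Z_0 + jZ_L·tanβl)
     = 381·(930 − j287)/(381 − j700)

Z_in ≈ 333 + j325 Ω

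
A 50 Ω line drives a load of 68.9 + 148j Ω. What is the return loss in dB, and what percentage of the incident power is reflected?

Γ = (18.9 + j148)/(118.9 + j148), |Γ| = 0.786
RL = −20·log₁₀(0.786) = 2.09 dB
P_refl/P_inc = |Γ|² = 0.618

RL ≈ 2.09 dB; 61.8% of incident power reflected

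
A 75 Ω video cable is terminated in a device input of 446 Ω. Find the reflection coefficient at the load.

Γ = 0.712

Γ = (Z_L − Z_0)/(Z_L + Z_0) = (446 − 75)/(446 + 75) = 371/521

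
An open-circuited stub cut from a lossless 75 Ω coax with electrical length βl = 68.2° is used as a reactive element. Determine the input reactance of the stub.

X_in ≈ -30 Ω (capacitive)

tan(βl) = 2.5
For an open-circuited stub, Z_in = −jZ_0·cot(βl) = −jZ_0/tan(βl)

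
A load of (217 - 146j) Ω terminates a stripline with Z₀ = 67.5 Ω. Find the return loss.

Γ = (149.5 − j146)/(284.5 − j146), |Γ| = 0.653
RL = −20·log₁₀|Γ| = −20·log₁₀(0.653)

RL ≈ 3.7 dB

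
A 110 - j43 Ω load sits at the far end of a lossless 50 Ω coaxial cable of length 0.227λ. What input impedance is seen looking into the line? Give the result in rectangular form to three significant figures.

Z_in ≈ 19.2 + j1.5 Ω

βl = 2π × 0.227 = 81.7°
tan(βl) = tan(81.7°) = 6.87
Z_in = Z_0·(Z_L + jZ_0·tanβl)/(Z_0 + jZ_L·tanβl)
     = 50·(110 + j301)/(345 + j756)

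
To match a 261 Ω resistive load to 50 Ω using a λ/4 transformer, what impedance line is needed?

Z_qwt = √(Z_0·R_L) = √(50 × 261) = √13050

Z_qwt ≈ 114 Ω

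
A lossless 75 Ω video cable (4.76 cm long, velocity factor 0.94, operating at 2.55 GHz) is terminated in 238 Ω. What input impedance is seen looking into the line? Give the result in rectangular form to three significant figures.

λ = v/f = 0.94·c / 2.55 GHz = 0.111 m
βl = 2π·l/λ = 2π × 0.43 = 155°
tan(βl) = tan(155°) = -0.467
Z_in = Z_0·(Z_L + jZ_0·tanβl)/(Z_0 + jZ_L·tanβl)
     = 75·(238 − j35)/(75 − j111)

Z_in ≈ 90.6 + j99.4 Ω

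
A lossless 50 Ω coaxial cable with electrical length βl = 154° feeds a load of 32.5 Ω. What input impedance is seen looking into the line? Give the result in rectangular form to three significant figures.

Z_in ≈ 36.6 − j12.8 Ω

tan(βl) = tan(154°) = -0.488
Z_in = Z_0·(Z_L + jZ_0·tanβl)/(Z_0 + jZ_L·tanβl)
     = 50·(32.5 − j24.4)/(50 − j15.9)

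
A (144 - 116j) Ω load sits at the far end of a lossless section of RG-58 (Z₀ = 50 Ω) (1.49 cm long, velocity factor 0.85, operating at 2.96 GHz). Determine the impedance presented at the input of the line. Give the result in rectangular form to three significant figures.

Z_in ≈ 11.2 − j15.2 Ω

λ = v/f = 0.85·c / 2.96 GHz = 0.0861 m
βl = 2π·l/λ = 2π × 0.173 = 62.3°
tan(βl) = tan(62.3°) = 1.9
Z_in = Z_0·(Z_L + jZ_0·tanβl)/(Z_0 + jZ_L·tanβl)
     = 50·(144 − j20.9)/(271 + j274)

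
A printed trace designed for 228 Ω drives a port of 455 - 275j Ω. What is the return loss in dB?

Γ = (227 − j275)/(683 − j275), |Γ| = 0.484
RL = −20·log₁₀|Γ| = −20·log₁₀(0.484)

RL ≈ 6.3 dB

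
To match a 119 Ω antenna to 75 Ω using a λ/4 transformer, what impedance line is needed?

Z_qwt = √(Z_0·R_L) = √(75 × 119) = √8925

Z_qwt ≈ 94.5 Ω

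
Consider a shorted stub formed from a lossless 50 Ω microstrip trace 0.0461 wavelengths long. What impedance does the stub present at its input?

Z_in ≈ +j14.9 Ω

βl = 2π × 0.0461 = 16.6°
tan(βl) = 0.298
For a shorted stub, Z_in = jZ_0·tan(βl)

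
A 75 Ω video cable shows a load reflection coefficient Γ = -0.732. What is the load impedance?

Z_L ≈ 11.6 Ω

Z_L = Z_0·(1 + Γ)/(1 − Γ) = 75·(0.268)/(1.73)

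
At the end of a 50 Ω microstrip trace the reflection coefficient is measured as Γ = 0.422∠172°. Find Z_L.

Z_L ≈ 20.4 + j2.92 Ω

Z_L = Z_0·(1 + Γ)/(1 − Γ) = 50·(0.582 + j0.0587)/(1.42 − j0.0587)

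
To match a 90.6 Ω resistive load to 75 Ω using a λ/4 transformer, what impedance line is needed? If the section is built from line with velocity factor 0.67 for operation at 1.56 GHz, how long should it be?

Z_qwt ≈ 82.4 Ω; length ≈ 3.22 cm

Z_qwt = √(Z_0·R_L) = √(75 × 90.6) = √6795
λ = 0.67·c/f = 0.129 m, so l = λ/4 = 0.0322 m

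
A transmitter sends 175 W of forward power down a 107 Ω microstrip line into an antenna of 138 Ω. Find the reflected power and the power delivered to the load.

Γ = (138 − 107)/(138 + 107) = 0.127
|Γ|² = 0.016
P_refl = |Γ|²·P_inc = 2.8 W, P_del = (1 − |Γ|²)·P_inc = 172 W

P_reflected ≈ 2.8 W; P_delivered ≈ 172 W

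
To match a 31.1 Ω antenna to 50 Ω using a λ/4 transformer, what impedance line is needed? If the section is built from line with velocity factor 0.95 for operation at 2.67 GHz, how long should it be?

Z_qwt = √(Z_0·R_L) = √(50 × 31.1) = √1555
λ = 0.95·c/f = 0.107 m, so l = λ/4 = 0.0267 m

Z_qwt ≈ 39.4 Ω; length ≈ 2.67 cm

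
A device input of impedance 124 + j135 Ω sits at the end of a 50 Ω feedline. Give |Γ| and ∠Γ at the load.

Γ = (Z_L − Z_0)/(Z_L + Z_0) = (74 + j135)/(174 + j135)
|Γ| = 154/220 = 0.699

Γ ≈ 0.699 ∠ 23.5°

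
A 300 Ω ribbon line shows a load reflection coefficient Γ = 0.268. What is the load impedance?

Z_L = Z_0·(1 + Γ)/(1 − Γ) = 300·(1.27)/(0.732)

Z_L ≈ 520 Ω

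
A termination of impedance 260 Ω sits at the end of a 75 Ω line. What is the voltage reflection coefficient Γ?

Γ = 0.552

Γ = (Z_L − Z_0)/(Z_L + Z_0) = (260 − 75)/(260 + 75) = 185/335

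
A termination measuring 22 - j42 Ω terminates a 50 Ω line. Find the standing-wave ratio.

Γ = (Z_L − Z_0)/(Z_L + Z_0) = (-28 − j42)/(72 − j42)
|Γ| = 50.5/83.4 = 0.606
VSWR = (1 + |Γ|)/(1 − |Γ|) = 1.61/0.394

VSWR ≈ 4.07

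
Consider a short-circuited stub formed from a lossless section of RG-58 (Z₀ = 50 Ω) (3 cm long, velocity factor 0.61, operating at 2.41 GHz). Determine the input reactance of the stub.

λ = v/f = 0.61·c / 2.41 GHz = 0.0759 m
βl = 2π·l/λ = 2π × 0.395 = 142°
tan(βl) = -0.775
For a short-circuited stub, Z_in = jZ_0·tan(βl)

X_in ≈ -38.7 Ω (capacitive)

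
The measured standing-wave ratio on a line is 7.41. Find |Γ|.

|Γ| ≈ 0.762

|Γ| = (S − 1)/(S + 1) = (7.41 − 1)/(7.41 + 1) = 6.41/8.41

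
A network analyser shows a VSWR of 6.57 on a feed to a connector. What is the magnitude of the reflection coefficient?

|Γ| ≈ 0.736

|Γ| = (S − 1)/(S + 1) = (6.57 − 1)/(6.57 + 1) = 5.57/7.57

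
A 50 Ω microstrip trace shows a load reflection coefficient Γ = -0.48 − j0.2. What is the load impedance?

Z_L ≈ 16.4 − j8.97 Ω

Z_L = Z_0·(1 + Γ)/(1 − Γ) = 50·(0.52 − j0.2)/(1.48 + j0.2)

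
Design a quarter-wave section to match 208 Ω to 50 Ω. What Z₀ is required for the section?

Z_qwt = √(Z_0·R_L) = √(50 × 208) = √10400

Z_qwt ≈ 102 Ω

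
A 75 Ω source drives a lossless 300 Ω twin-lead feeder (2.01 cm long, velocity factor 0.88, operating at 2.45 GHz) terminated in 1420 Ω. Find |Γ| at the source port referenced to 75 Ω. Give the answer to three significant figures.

|Γ| ≈ 0.627

λ = v/f = 0.88·c / 2.45 GHz = 0.108 m
βl = 2π·l/λ = 2π × 0.187 = 67.2°
tan(βl) = 2.37
Z_in = Z_0·(Z_L + jZ_0·tanβl)/(Z_0 + jZ_L·tanβl) = 74 − j120 Ω
Γ_s = (Z_in − Z_s)/(Z_in + Z_s) = (-0.955 − j120)/(149 − j120), |Γ_s| = 0.627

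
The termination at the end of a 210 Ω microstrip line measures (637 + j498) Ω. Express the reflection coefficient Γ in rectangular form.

Γ = (Z_L − Z_0)/(Z_L + Z_0) = (427 + j498)/(847 + j498)

Γ ≈ 0.632 + j0.217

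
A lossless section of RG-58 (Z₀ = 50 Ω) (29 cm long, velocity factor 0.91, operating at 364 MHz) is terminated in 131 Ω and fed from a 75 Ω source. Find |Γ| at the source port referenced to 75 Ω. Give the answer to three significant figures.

|Γ| ≈ 0.467

λ = v/f = 0.91·c / 364 MHz = 0.75 m
βl = 2π·l/λ = 2π × 0.387 = 139°
tan(βl) = -0.863
Z_in = Z_0·(Z_L + jZ_0·tanβl)/(Z_0 + jZ_L·tanβl) = 37.4 + j41.4 Ω
Γ_s = (Z_in − Z_s)/(Z_in + Z_s) = (-37.6 + j41.4)/(112 + j41.4), |Γ_s| = 0.467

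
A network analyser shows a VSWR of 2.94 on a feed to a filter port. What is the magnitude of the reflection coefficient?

|Γ| ≈ 0.492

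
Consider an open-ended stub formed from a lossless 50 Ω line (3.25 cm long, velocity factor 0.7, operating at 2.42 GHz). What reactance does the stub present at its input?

X_in ≈ 49.7 Ω (inductive)

λ = v/f = 0.7·c / 2.42 GHz = 0.0868 m
βl = 2π·l/λ = 2π × 0.375 = 135°
tan(βl) = -1.01
For an open-ended stub, Z_in = −jZ_0·cot(βl) = −jZ_0/tan(βl)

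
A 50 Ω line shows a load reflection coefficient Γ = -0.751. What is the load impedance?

Z_L = Z_0·(1 + Γ)/(1 − Γ) = 50·(0.249)/(1.75)

Z_L ≈ 7.11 Ω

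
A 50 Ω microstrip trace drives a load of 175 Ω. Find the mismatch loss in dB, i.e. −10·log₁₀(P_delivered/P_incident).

mismatch loss ≈ 1.6 dB

Γ = (175 − 50)/(175 + 50) = 0.556
|Γ|² = 0.309, so P_del/P_inc = 1 − |Γ|² = 0.691
ML = −10·log₁₀(1 − |Γ|²)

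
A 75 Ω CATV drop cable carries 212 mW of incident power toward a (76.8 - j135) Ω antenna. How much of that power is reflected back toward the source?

P_reflected ≈ 93.6 mW

|Γ| = |(1.8 − j135)/(151.8 − j135)| = 0.665
|Γ|² = 0.442
P_refl = |Γ|²·P_inc = 93.6 mW, P_del = (1 − |Γ|²)·P_inc = 118 mW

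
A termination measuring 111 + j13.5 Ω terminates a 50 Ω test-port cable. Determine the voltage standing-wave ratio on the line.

Γ = (Z_L − Z_0)/(Z_L + Z_0) = (61 + j13.5)/(161 + j13.5)
|Γ| = 62.5/162 = 0.387
VSWR = (1 + |Γ|)/(1 − |Γ|) = 1.39/0.613

VSWR ≈ 2.26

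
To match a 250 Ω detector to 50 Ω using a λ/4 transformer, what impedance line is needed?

Z_qwt ≈ 112 Ω

Z_qwt = √(Z_0·R_L) = √(50 × 250) = √12500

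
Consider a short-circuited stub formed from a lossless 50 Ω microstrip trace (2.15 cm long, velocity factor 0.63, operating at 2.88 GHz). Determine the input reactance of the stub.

λ = v/f = 0.63·c / 2.88 GHz = 0.0656 m
βl = 2π·l/λ = 2π × 0.328 = 118°
tan(βl) = -1.89
For a short-circuited stub, Z_in = jZ_0·tan(βl)

X_in ≈ -94.3 Ω (capacitive)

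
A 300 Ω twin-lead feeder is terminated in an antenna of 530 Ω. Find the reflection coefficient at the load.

Γ = 0.277

Γ = (Z_L − Z_0)/(Z_L + Z_0) = (530 − 300)/(530 + 300) = 230/830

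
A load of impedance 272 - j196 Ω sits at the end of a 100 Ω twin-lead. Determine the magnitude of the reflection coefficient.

|Γ| ≈ 0.62

Γ = (Z_L − Z_0)/(Z_L + Z_0) = (172 − j196)/(372 − j196)
|Γ| = 261/420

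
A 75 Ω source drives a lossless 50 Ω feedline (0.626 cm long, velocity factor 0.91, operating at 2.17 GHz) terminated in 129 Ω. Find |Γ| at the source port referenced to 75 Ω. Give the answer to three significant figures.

|Γ| ≈ 0.326

λ = v/f = 0.91·c / 2.17 GHz = 0.126 m
βl = 2π·l/λ = 2π × 0.0498 = 17.9°
tan(βl) = 0.323
Z_in = Z_0·(Z_L + jZ_0·tanβl)/(Z_0 + jZ_L·tanβl) = 84 − j53.9 Ω
Γ_s = (Z_in − Z_s)/(Z_in + Z_s) = (9.03 − j53.9)/(159 − j53.9), |Γ_s| = 0.326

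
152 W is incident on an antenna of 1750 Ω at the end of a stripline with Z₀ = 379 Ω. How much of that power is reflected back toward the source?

Γ = (1750 − 379)/(1750 + 379) = 0.644
|Γ|² = 0.415
P_refl = |Γ|²·P_inc = 63 W, P_del = (1 − |Γ|²)·P_inc = 89 W

P_reflected ≈ 63 W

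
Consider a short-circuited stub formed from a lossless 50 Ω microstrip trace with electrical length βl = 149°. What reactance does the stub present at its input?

tan(βl) = -0.601
For a short-circuited stub, Z_in = jZ_0·tan(βl)

X_in ≈ -30 Ω (capacitive)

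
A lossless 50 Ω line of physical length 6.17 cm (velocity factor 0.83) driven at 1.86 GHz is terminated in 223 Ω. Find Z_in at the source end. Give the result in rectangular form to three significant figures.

Z_in ≈ 105 + j105 Ω

λ = v/f = 0.83·c / 1.86 GHz = 0.134 m
βl = 2π·l/λ = 2π × 0.461 = 166°
tan(βl) = tan(166°) = -0.251
Z_in = Z_0·(Z_L + jZ_0·tanβl)/(Z_0 + jZ_L·tanβl)
     = 50·(223 − j12.5)/(50 − j55.9)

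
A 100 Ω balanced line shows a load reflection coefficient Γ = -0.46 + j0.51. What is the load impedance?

Z_L = Z_0·(1 + Γ)/(1 − Γ) = 100·(0.54 + j0.51)/(1.46 − j0.51)

Z_L ≈ 22.1 + j42.6 Ω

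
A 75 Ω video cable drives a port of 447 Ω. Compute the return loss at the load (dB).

Γ = (447 − 75)/(447 + 75) = 0.713
RL = −20·log₁₀|Γ| = −20·log₁₀(0.713)

RL ≈ 2.94 dB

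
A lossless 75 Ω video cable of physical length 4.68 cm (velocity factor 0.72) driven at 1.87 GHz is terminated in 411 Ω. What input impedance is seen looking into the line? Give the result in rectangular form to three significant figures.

λ = v/f = 0.72·c / 1.87 GHz = 0.116 m
βl = 2π·l/λ = 2π × 0.405 = 146°
tan(βl) = tan(146°) = -0.678
Z_in = Z_0·(Z_L + jZ_0·tanβl)/(Z_0 + jZ_L·tanβl)
     = 75·(411 − j50.9)/(75 − j279)

Z_in ≈ 40.5 + j99.7 Ω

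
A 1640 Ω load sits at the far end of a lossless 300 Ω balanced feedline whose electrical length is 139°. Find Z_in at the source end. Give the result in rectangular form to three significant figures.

tan(βl) = tan(139°) = -0.869
Z_in = Z_0·(Z_L + jZ_0·tanβl)/(Z_0 + jZ_L·tanβl)
     = 300·(1640 − j261)/(300 − j1430)

Z_in ≈ 122 + j319 Ω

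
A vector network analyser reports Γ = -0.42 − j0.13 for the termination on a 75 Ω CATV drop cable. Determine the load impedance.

Z_L ≈ 29.8 − j9.59 Ω

Z_L = Z_0·(1 + Γ)/(1 − Γ) = 75·(0.58 − j0.13)/(1.42 + j0.13)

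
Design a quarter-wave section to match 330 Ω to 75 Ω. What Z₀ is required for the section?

Z_qwt = √(Z_0·R_L) = √(75 × 330) = √24750

Z_qwt ≈ 157 Ω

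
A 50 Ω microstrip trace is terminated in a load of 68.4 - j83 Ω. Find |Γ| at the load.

|Γ| ≈ 0.588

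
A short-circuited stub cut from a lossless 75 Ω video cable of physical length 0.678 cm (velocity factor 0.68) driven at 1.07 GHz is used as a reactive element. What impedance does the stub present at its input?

Z_in ≈ +j17 Ω

λ = v/f = 0.68·c / 1.07 GHz = 0.191 m
βl = 2π·l/λ = 2π × 0.0356 = 12.8°
tan(βl) = 0.227
For a short-circuited stub, Z_in = jZ_0·tan(βl)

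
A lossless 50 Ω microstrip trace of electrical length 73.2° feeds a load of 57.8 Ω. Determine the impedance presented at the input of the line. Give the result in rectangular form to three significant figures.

tan(βl) = tan(73.2°) = 3.31
Z_in = Z_0·(Z_L + jZ_0·tanβl)/(Z_0 + jZ_L·tanβl)
     = 50·(57.8 + j166)/(50 + j191)

Z_in ≈ 44.2 − j3.56 Ω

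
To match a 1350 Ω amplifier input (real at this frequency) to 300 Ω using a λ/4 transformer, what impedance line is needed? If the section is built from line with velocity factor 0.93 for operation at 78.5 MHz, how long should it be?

Z_qwt = √(Z_0·R_L) = √(300 × 1350) = √405000
λ = 0.93·c/f = 3.55 m, so l = λ/4 = 0.889 m

Z_qwt ≈ 636 Ω; length ≈ 88.9 cm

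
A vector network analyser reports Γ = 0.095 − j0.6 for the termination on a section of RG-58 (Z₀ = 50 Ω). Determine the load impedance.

Z_L = Z_0·(1 + Γ)/(1 − Γ) = 50·(1.09 − j0.6)/(0.905 + j0.6)

Z_L ≈ 26.8 − j50.9 Ω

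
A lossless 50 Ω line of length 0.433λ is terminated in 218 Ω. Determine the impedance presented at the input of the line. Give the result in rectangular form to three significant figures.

βl = 2π × 0.433 = 156°
tan(βl) = tan(156°) = -0.448
Z_in = Z_0·(Z_L + jZ_0·tanβl)/(Z_0 + jZ_L·tanβl)
     = 50·(218 − j22.4)/(50 − j97.6)

Z_in ≈ 54.4 + j83.8 Ω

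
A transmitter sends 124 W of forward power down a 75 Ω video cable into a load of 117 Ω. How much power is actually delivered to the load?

P_delivered ≈ 118 W

Γ = (117 − 75)/(117 + 75) = 0.219
|Γ|² = 0.0479
P_refl = |Γ|²·P_inc = 5.93 W, P_del = (1 − |Γ|²)·P_inc = 118 W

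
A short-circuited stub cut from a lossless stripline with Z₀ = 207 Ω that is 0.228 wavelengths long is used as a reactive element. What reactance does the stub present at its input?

X_in ≈ 1490 Ω (inductive)

βl = 2π × 0.228 = 82.1°
tan(βl) = 7.19
For a short-circuited stub, Z_in = jZ_0·tan(βl)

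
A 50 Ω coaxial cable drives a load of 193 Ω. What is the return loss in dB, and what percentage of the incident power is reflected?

RL ≈ 4.61 dB; 34.6% of incident power reflected

Γ = (193 − 50)/(193 + 50) = 0.588
RL = −20·log₁₀(0.588) = 4.61 dB
P_refl/P_inc = |Γ|² = 0.346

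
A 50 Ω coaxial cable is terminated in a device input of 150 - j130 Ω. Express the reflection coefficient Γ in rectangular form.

Γ ≈ 0.649 − j0.228

Γ = (Z_L − Z_0)/(Z_L + Z_0) = (100 − j130)/(200 − j130)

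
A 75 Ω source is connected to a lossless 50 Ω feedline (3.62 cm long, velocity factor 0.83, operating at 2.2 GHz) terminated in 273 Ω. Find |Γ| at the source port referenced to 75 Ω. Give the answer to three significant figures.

|Γ| ≈ 0.761

λ = v/f = 0.83·c / 2.2 GHz = 0.113 m
βl = 2π·l/λ = 2π × 0.32 = 115°
tan(βl) = -2.13
Z_in = Z_0·(Z_L + jZ_0·tanβl)/(Z_0 + jZ_L·tanβl) = 11.1 + j22.5 Ω
Γ_s = (Z_in − Z_s)/(Z_in + Z_s) = (-63.9 + j22.5)/(86.1 + j22.5), |Γ_s| = 0.761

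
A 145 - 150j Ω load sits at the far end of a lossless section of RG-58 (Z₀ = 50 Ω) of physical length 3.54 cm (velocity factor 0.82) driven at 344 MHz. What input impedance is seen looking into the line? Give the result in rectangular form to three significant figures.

λ = v/f = 0.82·c / 344 MHz = 0.715 m
βl = 2π·l/λ = 2π × 0.0495 = 17.8°
tan(βl) = tan(17.8°) = 0.321
Z_in = Z_0·(Z_L + jZ_0·tanβl)/(Z_0 + jZ_L·tanβl)
     = 50·(145 − j134)/(98.2 + j46.6)

Z_in ≈ 33.8 − j84.2 Ω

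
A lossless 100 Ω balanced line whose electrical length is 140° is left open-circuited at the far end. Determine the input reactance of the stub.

tan(βl) = -0.839
For an open-circuited stub, Z_in = −jZ_0·cot(βl) = −jZ_0/tan(βl)

X_in ≈ 119 Ω (inductive)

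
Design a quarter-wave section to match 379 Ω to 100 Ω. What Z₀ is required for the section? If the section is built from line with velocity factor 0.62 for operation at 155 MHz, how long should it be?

Z_qwt ≈ 195 Ω; length ≈ 30 cm

Z_qwt = √(Z_0·R_L) = √(100 × 379) = √37900
λ = 0.62·c/f = 1.2 m, so l = λ/4 = 0.3 m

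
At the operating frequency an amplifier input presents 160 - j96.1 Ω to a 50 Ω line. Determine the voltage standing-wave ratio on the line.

VSWR ≈ 4.44

Γ = (Z_L − Z_0)/(Z_L + Z_0) = (110 − j96.1)/(210 − j96.1)
|Γ| = 146/231 = 0.632
VSWR = (1 + |Γ|)/(1 − |Γ|) = 1.63/0.368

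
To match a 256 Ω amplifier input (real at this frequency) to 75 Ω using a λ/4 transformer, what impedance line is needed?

Z_qwt = √(Z_0·R_L) = √(75 × 256) = √19200

Z_qwt ≈ 139 Ω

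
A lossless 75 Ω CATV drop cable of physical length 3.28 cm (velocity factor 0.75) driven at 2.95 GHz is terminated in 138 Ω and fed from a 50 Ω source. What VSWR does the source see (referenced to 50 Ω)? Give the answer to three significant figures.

VSWR ≈ 2.53

λ = v/f = 0.75·c / 2.95 GHz = 0.0763 m
βl = 2π·l/λ = 2π × 0.43 = 155°
tan(βl) = -0.47
Z_in = Z_0·(Z_L + jZ_0·tanβl)/(Z_0 + jZ_L·tanβl) = 96.4 + j48.1 Ω
Γ_s = (Z_in − Z_s)/(Z_in + Z_s) = (46.4 + j48.1)/(146 + j48.1), |Γ_s| = 0.434
VSWR = (1 + |Γ_s|)/(1 − |Γ_s|)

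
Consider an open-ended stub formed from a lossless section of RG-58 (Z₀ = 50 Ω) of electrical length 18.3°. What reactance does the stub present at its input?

tan(βl) = 0.331
For an open-ended stub, Z_in = −jZ_0·cot(βl) = −jZ_0/tan(βl)

X_in ≈ -151 Ω (capacitive)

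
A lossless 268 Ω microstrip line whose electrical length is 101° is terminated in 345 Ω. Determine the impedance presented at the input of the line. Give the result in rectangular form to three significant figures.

Z_in ≈ 211 + j20.2 Ω

tan(βl) = tan(101°) = -5.14
Z_in = Z_0·(Z_L + jZ_0·tanβl)/(Z_0 + jZ_L·tanβl)
     = 268·(345 − j1380)/(268 − j1770)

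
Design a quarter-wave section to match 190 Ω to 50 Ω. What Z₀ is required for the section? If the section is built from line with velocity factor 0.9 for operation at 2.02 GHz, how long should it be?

Z_qwt = √(Z_0·R_L) = √(50 × 190) = √9500
λ = 0.9·c/f = 0.134 m, so l = λ/4 = 0.0334 m

Z_qwt ≈ 97.5 Ω; length ≈ 3.34 cm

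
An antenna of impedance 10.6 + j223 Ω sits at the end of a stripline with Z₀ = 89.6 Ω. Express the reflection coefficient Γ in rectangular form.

Γ ≈ 0.7 + j0.669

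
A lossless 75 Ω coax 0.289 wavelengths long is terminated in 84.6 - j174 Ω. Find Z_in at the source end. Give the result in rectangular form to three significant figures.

βl = 2π × 0.289 = 104°
tan(βl) = tan(104°) = -4
Z_in = Z_0·(Z_L + jZ_0·tanβl)/(Z_0 + jZ_L·tanβl)
     = 75·(84.6 − j474)/(-621 − j338)

Z_in ≈ 16.2 + j48.4 Ω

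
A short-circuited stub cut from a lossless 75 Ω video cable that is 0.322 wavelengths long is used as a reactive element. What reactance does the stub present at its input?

βl = 2π × 0.322 = 116°
tan(βl) = -2.06
For a short-circuited stub, Z_in = jZ_0·tan(βl)

X_in ≈ -154 Ω (capacitive)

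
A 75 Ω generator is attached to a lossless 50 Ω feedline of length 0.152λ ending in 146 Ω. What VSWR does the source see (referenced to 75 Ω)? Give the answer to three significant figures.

VSWR ≈ 3.62

βl = 2π × 0.152 = 54.7°
tan(βl) = 1.41
Z_in = Z_0·(Z_L + jZ_0·tanβl)/(Z_0 + jZ_L·tanβl) = 24.3 − j29.5 Ω
Γ_s = (Z_in − Z_s)/(Z_in + Z_s) = (-50.7 − j29.5)/(99.3 − j29.5), |Γ_s| = 0.567
VSWR = (1 + |Γ_s|)/(1 − |Γ_s|)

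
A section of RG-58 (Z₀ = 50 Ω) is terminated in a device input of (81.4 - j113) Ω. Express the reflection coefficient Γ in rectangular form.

Γ ≈ 0.563 − j0.376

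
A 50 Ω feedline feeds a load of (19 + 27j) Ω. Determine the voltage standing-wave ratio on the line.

Γ = (Z_L − Z_0)/(Z_L + Z_0) = (-31 + j27)/(69 + j27)
|Γ| = 41.1/74.1 = 0.555
VSWR = (1 + |Γ|)/(1 − |Γ|) = 1.55/0.445

VSWR ≈ 3.49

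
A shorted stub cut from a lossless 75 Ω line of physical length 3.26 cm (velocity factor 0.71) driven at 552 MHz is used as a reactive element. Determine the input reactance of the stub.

λ = v/f = 0.71·c / 552 MHz = 0.386 m
βl = 2π·l/λ = 2π × 0.0845 = 30.4°
tan(βl) = 0.587
For a shorted stub, Z_in = jZ_0·tan(βl)

X_in ≈ 44 Ω (inductive)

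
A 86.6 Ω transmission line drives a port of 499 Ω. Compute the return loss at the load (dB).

Γ = (499 − 86.6)/(499 + 86.6) = 0.704
RL = −20·log₁₀|Γ| = −20·log₁₀(0.704)

RL ≈ 3.05 dB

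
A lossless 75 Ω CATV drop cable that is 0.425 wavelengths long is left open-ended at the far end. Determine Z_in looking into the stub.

Z_in ≈ +j147 Ω

βl = 2π × 0.425 = 153°
tan(βl) = -0.51
For an open-ended stub, Z_in = −jZ_0·cot(βl) = −jZ_0/tan(βl)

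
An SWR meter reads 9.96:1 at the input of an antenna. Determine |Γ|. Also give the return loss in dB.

|Γ| = (S − 1)/(S + 1) = (9.96 − 1)/(9.96 + 1) = 8.96/11
RL = −20·log₁₀|Γ| = −20·log₁₀(0.818)

|Γ| ≈ 0.818; return loss ≈ 1.75 dB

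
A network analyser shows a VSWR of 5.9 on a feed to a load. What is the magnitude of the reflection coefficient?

|Γ| ≈ 0.71

|Γ| = (S − 1)/(S + 1) = (5.9 − 1)/(5.9 + 1) = 4.9/6.9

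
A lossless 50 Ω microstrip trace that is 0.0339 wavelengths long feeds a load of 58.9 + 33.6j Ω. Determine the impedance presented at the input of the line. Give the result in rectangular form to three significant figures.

Z_in ≈ 77.5 + j28.9 Ω

βl = 2π × 0.0339 = 12.2°
tan(βl) = tan(12.2°) = 0.216
Z_in = Z_0·(Z_L + jZ_0·tanβl)/(Z_0 + jZ_L·tanβl)
     = 50·(58.9 + j44.4)/(42.7 + j12.7)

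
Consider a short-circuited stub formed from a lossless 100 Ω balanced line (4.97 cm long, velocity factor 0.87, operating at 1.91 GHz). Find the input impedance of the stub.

λ = v/f = 0.87·c / 1.91 GHz = 0.137 m
βl = 2π·l/λ = 2π × 0.364 = 131°
tan(βl) = -1.15
For a short-circuited stub, Z_in = jZ_0·tan(βl)

Z_in ≈ −j115 Ω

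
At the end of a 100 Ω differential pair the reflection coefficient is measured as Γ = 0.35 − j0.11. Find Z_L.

Z_L ≈ 199 − j50.6 Ω

Z_L = Z_0·(1 + Γ)/(1 − Γ) = 100·(1.35 − j0.11)/(0.65 + j0.11)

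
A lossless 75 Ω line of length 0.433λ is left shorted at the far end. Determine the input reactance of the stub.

βl = 2π × 0.433 = 156°
tan(βl) = -0.448
For a shorted stub, Z_in = jZ_0·tan(βl)

X_in ≈ -33.6 Ω (capacitive)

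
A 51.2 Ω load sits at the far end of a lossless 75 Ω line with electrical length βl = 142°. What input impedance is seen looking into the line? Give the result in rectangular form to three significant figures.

Z_in ≈ 64.2 − j24.4 Ω

tan(βl) = tan(142°) = -0.781
Z_in = Z_0·(Z_L + jZ_0·tanβl)/(Z_0 + jZ_L·tanβl)
     = 75·(51.2 − j58.6)/(75 − j40)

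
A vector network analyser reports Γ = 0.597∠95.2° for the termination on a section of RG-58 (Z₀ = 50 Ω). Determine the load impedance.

Z_L ≈ 22 + j40.6 Ω

Z_L = Z_0·(1 + Γ)/(1 − Γ) = 50·(0.946 + j0.595)/(1.05 − j0.595)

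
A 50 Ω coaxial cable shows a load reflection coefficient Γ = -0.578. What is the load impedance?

Z_L ≈ 13.4 Ω

Z_L = Z_0·(1 + Γ)/(1 − Γ) = 50·(0.422)/(1.58)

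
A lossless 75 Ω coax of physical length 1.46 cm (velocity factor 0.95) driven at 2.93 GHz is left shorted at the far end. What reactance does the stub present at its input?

X_in ≈ 103 Ω (inductive)

λ = v/f = 0.95·c / 2.93 GHz = 0.0973 m
βl = 2π·l/λ = 2π × 0.15 = 54°
tan(βl) = 1.38
For a shorted stub, Z_in = jZ_0·tan(βl)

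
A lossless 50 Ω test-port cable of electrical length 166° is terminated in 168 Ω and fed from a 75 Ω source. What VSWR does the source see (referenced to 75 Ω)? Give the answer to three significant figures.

tan(βl) = -0.249
Z_in = Z_0·(Z_L + jZ_0·tanβl)/(Z_0 + jZ_L·tanβl) = 105 + j75.4 Ω
Γ_s = (Z_in − Z_s)/(Z_in + Z_s) = (29.9 + j75.4)/(180 + j75.4), |Γ_s| = 0.416
VSWR = (1 + |Γ_s|)/(1 − |Γ_s|)

VSWR ≈ 2.42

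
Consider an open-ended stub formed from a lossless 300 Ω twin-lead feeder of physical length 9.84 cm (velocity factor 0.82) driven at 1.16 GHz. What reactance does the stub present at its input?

X_in ≈ 1300 Ω (inductive)

λ = v/f = 0.82·c / 1.16 GHz = 0.212 m
βl = 2π·l/λ = 2π × 0.464 = 167°
tan(βl) = -0.23
For an open-ended stub, Z_in = −jZ_0·cot(βl) = −jZ_0/tan(βl)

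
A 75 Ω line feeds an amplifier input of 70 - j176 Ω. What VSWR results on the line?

Γ = (Z_L − Z_0)/(Z_L + Z_0) = (-5 − j176)/(145 − j176)
|Γ| = 176/228 = 0.772
VSWR = (1 + |Γ|)/(1 − |Γ|) = 1.77/0.228

VSWR ≈ 7.78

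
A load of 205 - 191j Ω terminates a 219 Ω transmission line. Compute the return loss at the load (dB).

RL ≈ 7.71 dB

Γ = (-14 − j191)/(424 − j191), |Γ| = 0.412
RL = −20·log₁₀|Γ| = −20·log₁₀(0.412)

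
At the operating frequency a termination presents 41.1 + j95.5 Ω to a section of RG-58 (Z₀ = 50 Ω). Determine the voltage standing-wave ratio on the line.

VSWR ≈ 6.32

Γ = (Z_L − Z_0)/(Z_L + Z_0) = (-8.9 + j95.5)/(91.1 + j95.5)
|Γ| = 95.9/132 = 0.727
VSWR = (1 + |Γ|)/(1 − |Γ|) = 1.73/0.273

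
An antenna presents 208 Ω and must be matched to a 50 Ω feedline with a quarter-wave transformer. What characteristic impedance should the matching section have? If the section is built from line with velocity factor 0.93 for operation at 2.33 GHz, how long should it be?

Z_qwt = √(Z_0·R_L) = √(50 × 208) = √10400
λ = 0.93·c/f = 0.12 m, so l = λ/4 = 0.0299 m

Z_qwt ≈ 102 Ω; length ≈ 2.99 cm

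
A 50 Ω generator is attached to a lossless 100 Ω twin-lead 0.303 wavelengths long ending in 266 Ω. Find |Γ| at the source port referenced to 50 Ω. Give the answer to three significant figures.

βl = 2π × 0.303 = 109°
tan(βl) = -2.89
Z_in = Z_0·(Z_L + jZ_0·tanβl)/(Z_0 + jZ_L·tanβl) = 41.4 + j29.2 Ω
Γ_s = (Z_in − Z_s)/(Z_in + Z_s) = (-8.61 + j29.2)/(91.4 + j29.2), |Γ_s| = 0.317

|Γ| ≈ 0.317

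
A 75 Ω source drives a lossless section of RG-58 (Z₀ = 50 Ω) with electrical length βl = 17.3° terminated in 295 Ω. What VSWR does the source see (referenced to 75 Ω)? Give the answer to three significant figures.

VSWR ≈ 4.38

tan(βl) = 0.311
Z_in = Z_0·(Z_L + jZ_0·tanβl)/(Z_0 + jZ_L·tanβl) = 73.9 − j120 Ω
Γ_s = (Z_in − Z_s)/(Z_in + Z_s) = (-1.06 − j120)/(149 − j120), |Γ_s| = 0.628
VSWR = (1 + |Γ_s|)/(1 − |Γ_s|)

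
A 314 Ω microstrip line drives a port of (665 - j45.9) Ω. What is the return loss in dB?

RL ≈ 8.85 dB

Γ = (351 − j45.9)/(979 − j45.9), |Γ| = 0.361
RL = −20·log₁₀|Γ| = −20·log₁₀(0.361)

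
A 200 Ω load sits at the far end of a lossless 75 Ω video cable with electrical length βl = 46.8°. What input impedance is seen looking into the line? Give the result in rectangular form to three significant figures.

tan(βl) = tan(46.8°) = 1.06
Z_in = Z_0·(Z_L + jZ_0·tanβl)/(Z_0 + jZ_L·tanβl)
     = 75·(200 + j79.9)/(75 + j213)

Z_in ≈ 47.1 − j53.8 Ω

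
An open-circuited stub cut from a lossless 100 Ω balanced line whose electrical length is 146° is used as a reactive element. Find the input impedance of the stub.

Z_in ≈ +j148 Ω

tan(βl) = -0.675
For an open-circuited stub, Z_in = −jZ_0·cot(βl) = −jZ_0/tan(βl)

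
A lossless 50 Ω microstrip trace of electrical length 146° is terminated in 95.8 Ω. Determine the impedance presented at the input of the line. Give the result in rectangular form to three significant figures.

tan(βl) = tan(146°) = -0.675
Z_in = Z_0·(Z_L + jZ_0·tanβl)/(Z_0 + jZ_L·tanβl)
     = 50·(95.8 − j33.7)/(50 − j64.6)

Z_in ≈ 52.2 + j33.7 Ω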